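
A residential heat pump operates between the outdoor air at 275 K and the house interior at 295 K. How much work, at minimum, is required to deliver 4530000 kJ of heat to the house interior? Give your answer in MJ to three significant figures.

307 MJ

The reservoir spacing is ΔT = 295 − 275 = 20.00 K.
The reversible limit is COP_HP = T_H/ΔT = 14.75, so W_min = Q_H/COP = Q_H·ΔT/T_H.
W_min = 4530000 × 20.00/295.00 = 307100 kJ = 307.1 MJ.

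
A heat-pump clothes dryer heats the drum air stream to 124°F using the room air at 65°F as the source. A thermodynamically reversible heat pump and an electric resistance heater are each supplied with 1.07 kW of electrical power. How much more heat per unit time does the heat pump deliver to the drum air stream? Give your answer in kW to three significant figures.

9.52 kW

In absolute terms T_C = 291.48 K and T_H = 324.26 K, so ΔT = 32.78 K.
COP_Carnot = T_H/ΔT = 324.26/32.78 = 9.893.
The heat pump delivers Q̇_H = COP × Ẇ = 10.59 kW; the resistance heater delivers Ẇ = 1.070 kW.
Extra = (COP − 1)·Ẇ = 9.515 kW.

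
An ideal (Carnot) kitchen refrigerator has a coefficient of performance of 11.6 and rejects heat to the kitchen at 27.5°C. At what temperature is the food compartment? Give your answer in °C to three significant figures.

For a Carnot refrigerator COP_R = T_C/(T_H − T_C), so T_C = COP·T_H/(1 + COP).
With T_H = 300.65 K, T_C = 11.6 × 300.65/12.60 = 276.79 K.
Converting, 276.79 K = 3.64°C.

3.64 °C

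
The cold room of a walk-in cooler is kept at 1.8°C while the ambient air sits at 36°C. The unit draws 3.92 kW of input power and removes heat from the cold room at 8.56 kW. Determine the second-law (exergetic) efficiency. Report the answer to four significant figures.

0.2716

COP_actual = Q̇_C/Ẇ = 8.560/3.920 = 2.184.
In absolute terms T_C = 274.95 K and T_H = 309.15 K, so ΔT = 34.20 K.
COP_Carnot = T_C/ΔT = 274.95/34.20 = 8.039.
η_II = COP_actual/COP_Carnot = 2.184/8.039 = 0.2716.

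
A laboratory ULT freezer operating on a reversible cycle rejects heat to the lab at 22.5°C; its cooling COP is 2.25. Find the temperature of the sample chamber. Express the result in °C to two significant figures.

For a Carnot refrigerator COP_R = T_C/(T_H − T_C), so T_C = COP·T_H/(1 + COP).
With T_H = 295.65 K, T_C = 2.25 × 295.65/3.250 = 204.68 K.
Converting, 204.68 K = -68.47°C.

-68 °C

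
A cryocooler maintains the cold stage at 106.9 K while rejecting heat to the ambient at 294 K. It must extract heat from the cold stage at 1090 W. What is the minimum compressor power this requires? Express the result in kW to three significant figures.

1.91 kW

The reservoir spacing is ΔT = 294 − 106.9 = 187.1 K.
COP_Carnot = T_C/ΔT = 106.90/187.1 = 0.5714.
Ẇ_min = Q̇/COP_Carnot = 1090/0.5714 = 1908 W = 1.908 kW.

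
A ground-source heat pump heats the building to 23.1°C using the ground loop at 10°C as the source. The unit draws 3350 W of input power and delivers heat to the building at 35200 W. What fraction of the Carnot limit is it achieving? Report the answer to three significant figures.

0.465

COP_actual = Q̇_H/Ẇ = 35200/3350 = 10.51.
In absolute terms T_C = 283.15 K and T_H = 296.25 K, so ΔT = 13.10 K.
COP_Carnot = T_H/ΔT = 296.25/13.10 = 22.61.
η_II = COP_actual/COP_Carnot = 10.51/22.61 = 0.4646.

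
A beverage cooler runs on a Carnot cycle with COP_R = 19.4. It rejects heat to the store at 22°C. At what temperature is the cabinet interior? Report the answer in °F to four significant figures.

For a Carnot refrigerator COP_R = T_C/(T_H − T_C), so T_C = COP·T_H/(1 + COP).
With T_H = 295.15 K, T_C = 19.4 × 295.15/20.40 = 280.68 K.
Converting, 280.68 K = 45.56°F.

45.56 °F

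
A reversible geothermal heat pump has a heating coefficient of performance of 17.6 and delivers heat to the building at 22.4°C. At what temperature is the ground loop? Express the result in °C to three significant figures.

5.61 °C

COP_HP = T_H/(T_H − T_C) gives T_H − T_C = T_H/COP.
With T_H = 295.55 K, T_C = 295.55 × (1 − 1/17.6) = 278.76 K.
Converting, 278.76 K = 5.61°C.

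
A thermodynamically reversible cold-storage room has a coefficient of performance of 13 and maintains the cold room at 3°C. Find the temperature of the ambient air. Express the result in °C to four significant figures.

24.24 °C

COP_R = T_C/(T_H − T_C) gives T_H − T_C = T_C/COP.
With T_C = 276.15 K, T_H = 276.15 × (1 + 1/13) = 297.39 K.
Converting, 297.39 K = 24.24°C.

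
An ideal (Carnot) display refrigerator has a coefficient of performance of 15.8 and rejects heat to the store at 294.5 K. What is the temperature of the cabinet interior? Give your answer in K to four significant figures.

277.0 K

For a Carnot refrigerator COP_R = T_C/(T_H − T_C), so T_C = COP·T_H/(1 + COP).
With T_H = 294.50 K, T_C = 15.8 × 294.50/16.80 = 276.97 K.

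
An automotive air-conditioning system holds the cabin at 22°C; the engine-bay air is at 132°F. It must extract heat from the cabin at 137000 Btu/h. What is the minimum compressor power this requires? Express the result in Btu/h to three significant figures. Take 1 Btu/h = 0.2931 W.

15600 Btu/h

In absolute terms T_C = 295.15 K and T_H = 328.71 K, so ΔT = 33.56 K.
COP_Carnot = T_C/ΔT = 295.15/33.56 = 8.796.
Ẇ_min = Q̇/COP_Carnot = 137000/8.796 = 15580 Btu/h.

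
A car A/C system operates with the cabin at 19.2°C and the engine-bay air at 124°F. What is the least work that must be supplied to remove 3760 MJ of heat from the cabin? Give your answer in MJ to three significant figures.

410 MJ

In absolute terms T_C = 292.35 K and T_H = 324.26 K, so ΔT = 31.91 K.
The reversible limit is COP_R = T_C/ΔT = 9.161, so W_min = Q_C/COP = Q_C·ΔT/T_C.
W_min = 3760 × 31.91/292.35 = 410.4 MJ.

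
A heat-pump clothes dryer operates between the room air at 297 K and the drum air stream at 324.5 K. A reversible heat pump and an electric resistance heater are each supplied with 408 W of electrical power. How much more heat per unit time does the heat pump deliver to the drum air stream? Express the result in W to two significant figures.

4400 W

The reservoir spacing is ΔT = 324.5 − 297 = 27.50 K.
COP_Carnot = T_H/ΔT = 324.50/27.50 = 11.80.
The heat pump delivers Q̇_H = COP × Ẇ = 4814 W; the resistance heater delivers Ẇ = 408.0 W.
Extra = (COP − 1)·Ẇ = 4406 W.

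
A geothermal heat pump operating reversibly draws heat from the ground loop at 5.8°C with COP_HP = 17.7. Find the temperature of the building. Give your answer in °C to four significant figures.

COP_HP = T_H/(T_H − T_C) rearranges to T_H = COP·T_C/(COP − 1).
With T_C = 278.95 K, T_H = 17.7 × 278.95/16.70 = 295.65 K.
Converting, 295.65 K = 22.50°C.

22.50 °C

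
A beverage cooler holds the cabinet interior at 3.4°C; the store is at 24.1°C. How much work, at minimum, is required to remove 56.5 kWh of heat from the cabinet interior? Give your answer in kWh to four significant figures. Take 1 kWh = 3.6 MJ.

In absolute terms T_C = 276.55 K and T_H = 297.25 K, so ΔT = 20.70 K.
The reversible limit is COP_R = T_C/ΔT = 13.36, so W_min = Q_C/COP = Q_C·ΔT/T_C.
W_min = 56.50 × 20.70/276.55 = 4.229 kWh.

4.229 kWh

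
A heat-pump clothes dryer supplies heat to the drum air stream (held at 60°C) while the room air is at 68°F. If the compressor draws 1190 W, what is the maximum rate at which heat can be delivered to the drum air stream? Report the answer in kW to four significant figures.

9.911 kW

In absolute terms T_C = 293.15 K and T_H = 333.15 K, so ΔT = 40.00 K.
COP_Carnot = T_H/ΔT = 333.15/40.00 = 8.329.
Q̇_max = COP_Carnot × Ẇ = 8.329 × 1190 W = 9911 W = 9.911 kW.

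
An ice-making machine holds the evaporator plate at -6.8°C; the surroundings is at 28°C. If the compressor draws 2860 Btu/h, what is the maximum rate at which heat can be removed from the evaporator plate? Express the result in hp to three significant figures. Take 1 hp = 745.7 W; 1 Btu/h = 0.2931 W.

In absolute terms T_C = 266.35 K and T_H = 301.15 K, so ΔT = 34.80 K.
COP_Carnot = T_C/ΔT = 266.35/34.80 = 7.654.
Q̇_max = COP_Carnot × Ẇ = 7.654 × 2860 Btu/h = 21890 Btu/h = 8.604 hp.

8.60 hp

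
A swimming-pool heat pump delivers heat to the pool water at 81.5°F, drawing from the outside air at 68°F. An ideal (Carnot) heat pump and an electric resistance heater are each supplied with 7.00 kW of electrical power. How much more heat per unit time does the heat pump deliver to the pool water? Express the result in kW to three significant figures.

In absolute terms T_C = 293.15 K and T_H = 300.65 K, so ΔT = 7.500 K.
COP_Carnot = T_H/ΔT = 300.65/7.500 = 40.09.
The heat pump delivers Q̇_H = COP × Ẇ = 280.6 kW; the resistance heater delivers Ẇ = 7.000 kW.
Extra = (COP − 1)·Ẇ = 273.6 kW.

274 kW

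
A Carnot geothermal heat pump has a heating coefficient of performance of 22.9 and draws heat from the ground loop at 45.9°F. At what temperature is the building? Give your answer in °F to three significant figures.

69.0 °F

COP_HP = T_H/(T_H − T_C) rearranges to T_H = COP·T_C/(COP − 1).
With T_C = 280.87 K, T_H = 22.9 × 280.87/21.90 = 293.70 K.
Converting, 293.70 K = 68.99°F.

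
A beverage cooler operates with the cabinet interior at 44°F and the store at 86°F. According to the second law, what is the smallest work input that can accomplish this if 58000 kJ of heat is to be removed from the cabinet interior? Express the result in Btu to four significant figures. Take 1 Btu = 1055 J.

4584 Btu

In absolute terms T_C = 279.82 K and T_H = 303.15 K, so ΔT = 23.33 K.
The reversible limit is COP_R = T_C/ΔT = 11.99, so W_min = Q_C/COP = Q_C·ΔT/T_C.
W_min = 58000 × 23.33/279.82 = 4837 kJ = 4584 Btu.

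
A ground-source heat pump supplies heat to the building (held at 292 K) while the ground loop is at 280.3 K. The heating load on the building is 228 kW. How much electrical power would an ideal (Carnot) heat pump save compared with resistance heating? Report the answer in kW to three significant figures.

219 kW

The reservoir spacing is ΔT = 292 − 280.3 = 11.70 K.
COP_Carnot = T_H/ΔT = 292.00/11.70 = 24.96.
Resistance heating needs Ẇ_res = Q̇_H = 228.0 kW; the reversible heat pump needs only Ẇ_hp = Q̇_H/COP = 9.136 kW.
Saving = 228.0 − 9.136 = 218.9 kW.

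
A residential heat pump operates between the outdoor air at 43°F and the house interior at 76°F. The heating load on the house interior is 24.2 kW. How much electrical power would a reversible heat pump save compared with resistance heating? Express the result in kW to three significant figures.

22.7 kW

In absolute terms T_C = 279.26 K and T_H = 297.59 K, so ΔT = 18.33 K.
COP_Carnot = T_H/ΔT = 297.59/18.33 = 16.23.
Resistance heating needs Ẇ_res = Q̇_H = 24.20 kW; the reversible heat pump needs only Ẇ_hp = Q̇_H/COP = 1.491 kW.
Saving = 24.20 − 1.491 = 22.71 kW.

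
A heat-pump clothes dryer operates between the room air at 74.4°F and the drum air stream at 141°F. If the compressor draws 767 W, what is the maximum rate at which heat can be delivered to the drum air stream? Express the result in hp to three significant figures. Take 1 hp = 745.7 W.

9.28 hp

In absolute terms T_C = 296.71 K and T_H = 333.71 K, so ΔT = 37.00 K.
COP_Carnot = T_H/ΔT = 333.71/37.00 = 9.019.
Q̇_max = COP_Carnot × Ẇ = 9.019 × 767.0 W = 6918 W = 9.277 hp.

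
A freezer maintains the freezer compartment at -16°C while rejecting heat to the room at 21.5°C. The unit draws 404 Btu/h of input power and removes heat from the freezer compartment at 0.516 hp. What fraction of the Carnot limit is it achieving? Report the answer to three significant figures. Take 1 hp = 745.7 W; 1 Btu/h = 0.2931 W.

0.474

Converting, Q̇_C = 0.5160 hp = 1313 Btu/h, so COP_actual = Q̇_C/Ẇ = 1313/404.0 = 3.250.
In absolute terms T_C = 257.15 K and T_H = 294.65 K, so ΔT = 37.50 K.
COP_Carnot = T_C/ΔT = 257.15/37.50 = 6.857.
η_II = COP_actual/COP_Carnot = 3.250/6.857 = 0.4739.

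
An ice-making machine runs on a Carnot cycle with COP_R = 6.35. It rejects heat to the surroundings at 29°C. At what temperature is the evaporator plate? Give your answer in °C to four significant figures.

-12.11 °C

For a Carnot refrigerator COP_R = T_C/(T_H − T_C), so T_C = COP·T_H/(1 + COP).
With T_H = 302.15 K, T_C = 6.35 × 302.15/7.350 = 261.04 K.
Converting, 261.04 K = -12.11°C.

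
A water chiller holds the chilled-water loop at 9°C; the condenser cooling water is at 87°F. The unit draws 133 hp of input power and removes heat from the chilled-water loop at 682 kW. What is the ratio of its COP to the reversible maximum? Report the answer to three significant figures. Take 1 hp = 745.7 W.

0.525

Converting, Q̇_C = 682.0 kW = 914.6 hp, so COP_actual = Q̇_C/Ẇ = 914.6/133.0 = 6.877.
In absolute terms T_C = 282.15 K and T_H = 303.71 K, so ΔT = 21.56 K.
COP_Carnot = T_C/ΔT = 282.15/21.56 = 13.09.
η_II = COP_actual/COP_Carnot = 6.877/13.09 = 0.5253.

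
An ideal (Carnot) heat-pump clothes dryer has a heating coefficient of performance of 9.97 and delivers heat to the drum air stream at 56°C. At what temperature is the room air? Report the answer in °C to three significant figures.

COP_HP = T_H/(T_H − T_C) gives T_H − T_C = T_H/COP.
With T_H = 329.15 K, T_C = 329.15 × (1 − 1/9.97) = 296.14 K.
Converting, 296.14 K = 22.99°C.

23.0 °C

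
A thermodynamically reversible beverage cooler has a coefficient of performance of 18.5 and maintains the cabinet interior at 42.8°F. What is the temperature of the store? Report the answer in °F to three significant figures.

COP_R = T_C/(T_H − T_C) gives T_H − T_C = T_C/COP.
With T_C = 279.15 K, T_H = 279.15 × (1 + 1/18.5) = 294.24 K.
Converting, 294.24 K = 69.96°F.

70.0 °F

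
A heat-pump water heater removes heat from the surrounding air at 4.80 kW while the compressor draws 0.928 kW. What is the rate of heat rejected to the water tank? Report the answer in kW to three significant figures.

5.73 kW

For a cyclic device the first law requires Q̇_H = Q̇_C + Ẇ.
Q̇_H = Q̇_C + Ẇ = 5.728 kW.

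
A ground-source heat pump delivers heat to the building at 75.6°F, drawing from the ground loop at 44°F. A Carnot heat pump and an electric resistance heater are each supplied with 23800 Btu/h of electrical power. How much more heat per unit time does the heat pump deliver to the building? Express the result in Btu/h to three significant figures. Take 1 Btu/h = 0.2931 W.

In absolute terms T_C = 279.82 K and T_H = 297.37 K, so ΔT = 17.56 K.
COP_Carnot = T_H/ΔT = 297.37/17.56 = 16.94.
The heat pump delivers Q̇_H = COP × Ẇ = 403100 Btu/h; the resistance heater delivers Ẇ = 23800 Btu/h.
Extra = (COP − 1)·Ẇ = 379300 Btu/h.

379000 Btu/h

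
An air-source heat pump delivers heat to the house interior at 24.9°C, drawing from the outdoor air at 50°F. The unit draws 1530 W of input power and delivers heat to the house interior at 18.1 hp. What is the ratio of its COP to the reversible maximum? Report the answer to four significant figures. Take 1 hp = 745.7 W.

Converting, Q̇_H = 18.10 hp = 13500 W, so COP_actual = Q̇_H/Ẇ = 13500/1530 = 8.822.
In absolute terms T_C = 283.15 K and T_H = 298.05 K, so ΔT = 14.90 K.
COP_Carnot = T_H/ΔT = 298.05/14.90 = 20.00.
η_II = COP_actual/COP_Carnot = 8.822/20.00 = 0.4410.

0.4410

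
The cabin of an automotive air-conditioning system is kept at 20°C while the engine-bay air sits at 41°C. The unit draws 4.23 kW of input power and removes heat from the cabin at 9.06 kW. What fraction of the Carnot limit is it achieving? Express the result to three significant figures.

0.153

COP_actual = Q̇_C/Ẇ = 9.060/4.230 = 2.142.
In absolute terms T_C = 293.15 K and T_H = 314.15 K, so ΔT = 21.00 K.
COP_Carnot = T_C/ΔT = 293.15/21.00 = 13.96.
η_II = COP_actual/COP_Carnot = 2.142/13.96 = 0.1534.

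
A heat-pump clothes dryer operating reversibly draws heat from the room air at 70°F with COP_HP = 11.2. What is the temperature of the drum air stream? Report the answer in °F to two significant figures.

120 °F

COP_HP = T_H/(T_H − T_C) rearranges to T_H = COP·T_C/(COP − 1).
With T_C = 294.26 K, T_H = 11.2 × 294.26/10.20 = 323.11 K.
Converting, 323.11 K = 121.93°F.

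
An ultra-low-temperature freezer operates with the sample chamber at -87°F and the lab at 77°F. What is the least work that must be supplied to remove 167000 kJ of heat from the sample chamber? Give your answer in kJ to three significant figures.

In absolute terms T_C = 207.04 K and T_H = 298.15 K, so ΔT = 91.11 K.
The reversible limit is COP_R = T_C/ΔT = 2.272, so W_min = Q_C/COP = Q_C·ΔT/T_C.
W_min = 167000 × 91.11/207.04 = 73490 kJ.

73500 kJ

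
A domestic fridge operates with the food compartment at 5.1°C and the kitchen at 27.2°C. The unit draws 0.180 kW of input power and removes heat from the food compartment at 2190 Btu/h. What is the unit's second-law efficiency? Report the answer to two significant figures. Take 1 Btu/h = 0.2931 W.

Converting, Q̇_C = 2190 Btu/h = 0.6419 kW, so COP_actual = Q̇_C/Ẇ = 0.6419/0.1800 = 3.566.
In absolute terms T_C = 278.25 K and T_H = 300.35 K, so ΔT = 22.10 K.
COP_Carnot = T_C/ΔT = 278.25/22.10 = 12.59.
η_II = COP_actual/COP_Carnot = 3.566/12.59 = 0.2832.

0.28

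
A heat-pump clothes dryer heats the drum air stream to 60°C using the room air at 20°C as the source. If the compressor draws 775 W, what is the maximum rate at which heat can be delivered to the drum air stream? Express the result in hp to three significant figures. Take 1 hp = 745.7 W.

In absolute terms T_C = 293.15 K and T_H = 333.15 K, so ΔT = 40.00 K.
COP_Carnot = T_H/ΔT = 333.15/40.00 = 8.329.
Q̇_max = COP_Carnot × Ẇ = 8.329 × 775.0 W = 6455 W = 8.656 hp.

8.66 hp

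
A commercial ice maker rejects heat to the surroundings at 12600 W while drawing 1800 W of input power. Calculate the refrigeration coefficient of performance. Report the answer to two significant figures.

6.0

The first law gives Q̇_H = Q̇_C + Ẇ, so the three rates are Q̇_C = 10800, Q̇_H = 12600, Ẇ = 1800 W.
COP_R = Q̇_C/Ẇ = 10800/1800 = 6.000.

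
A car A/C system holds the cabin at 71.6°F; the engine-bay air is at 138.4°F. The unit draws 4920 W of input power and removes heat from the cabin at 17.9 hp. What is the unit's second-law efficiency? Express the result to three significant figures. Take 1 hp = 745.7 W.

Converting, Q̇_C = 17.90 hp = 13350 W, so COP_actual = Q̇_C/Ẇ = 13350/4920 = 2.713.
In absolute terms T_C = 295.15 K and T_H = 332.26 K, so ΔT = 37.11 K.
COP_Carnot = T_C/ΔT = 295.15/37.11 = 7.953.
η_II = COP_actual/COP_Carnot = 2.713/7.953 = 0.3411.

0.341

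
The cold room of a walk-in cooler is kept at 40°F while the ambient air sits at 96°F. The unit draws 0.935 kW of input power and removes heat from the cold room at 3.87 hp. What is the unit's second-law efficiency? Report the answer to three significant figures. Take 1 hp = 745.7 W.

0.346

Converting, Q̇_C = 3.870 hp = 2.886 kW, so COP_actual = Q̇_C/Ẇ = 2.886/0.9350 = 3.086.
In absolute terms T_C = 277.59 K and T_H = 308.71 K, so ΔT = 31.11 K.
COP_Carnot = T_C/ΔT = 277.59/31.11 = 8.923.
η_II = COP_actual/COP_Carnot = 3.086/8.923 = 0.3459.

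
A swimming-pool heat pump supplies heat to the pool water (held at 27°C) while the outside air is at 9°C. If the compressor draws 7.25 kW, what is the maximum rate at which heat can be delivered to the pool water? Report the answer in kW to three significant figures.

In absolute terms T_C = 282.15 K and T_H = 300.15 K, so ΔT = 18.00 K.
COP_Carnot = T_H/ΔT = 300.15/18.00 = 16.68.
Q̇_max = COP_Carnot × Ẇ = 16.68 × 7.250 kW = 120.9 kW.

121 kW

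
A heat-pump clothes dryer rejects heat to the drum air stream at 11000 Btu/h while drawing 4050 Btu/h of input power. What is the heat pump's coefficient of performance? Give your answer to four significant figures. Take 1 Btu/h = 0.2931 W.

The first law gives Q̇_H = Q̇_C + Ẇ, so the three rates are Q̇_C = 6950, Q̇_H = 11000, Ẇ = 4050 Btu/h.
COP_HP = Q̇_H/Ẇ = 11000/4050 = 2.716.

2.716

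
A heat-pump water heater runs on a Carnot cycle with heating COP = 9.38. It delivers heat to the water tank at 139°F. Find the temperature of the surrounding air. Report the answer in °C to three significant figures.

COP_HP = T_H/(T_H − T_C) gives T_H − T_C = T_H/COP.
With T_H = 332.59 K, T_C = 332.59 × (1 − 1/9.38) = 297.14 K.
Converting, 297.14 K = 23.99°C.

24.0 °C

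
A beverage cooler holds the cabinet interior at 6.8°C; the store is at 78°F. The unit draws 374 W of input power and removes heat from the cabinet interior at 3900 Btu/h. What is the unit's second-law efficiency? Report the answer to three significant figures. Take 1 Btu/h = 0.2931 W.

0.205

Converting, Q̇_C = 3900 Btu/h = 1143 W, so COP_actual = Q̇_C/Ẇ = 1143/374.0 = 3.056.
In absolute terms T_C = 279.95 K and T_H = 298.71 K, so ΔT = 18.76 K.
COP_Carnot = T_C/ΔT = 279.95/18.76 = 14.93.
η_II = COP_actual/COP_Carnot = 3.056/14.93 = 0.2048.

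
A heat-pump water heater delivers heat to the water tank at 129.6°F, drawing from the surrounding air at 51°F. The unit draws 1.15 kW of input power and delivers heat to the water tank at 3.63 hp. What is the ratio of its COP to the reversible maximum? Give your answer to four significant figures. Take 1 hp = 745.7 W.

Converting, Q̇_H = 3.630 hp = 2.707 kW, so COP_actual = Q̇_H/Ẇ = 2.707/1.150 = 2.354.
In absolute terms T_C = 283.71 K and T_H = 327.37 K, so ΔT = 43.67 K.
COP_Carnot = T_H/ΔT = 327.37/43.67 = 7.497.
η_II = COP_actual/COP_Carnot = 2.354/7.497 = 0.3140.

0.3140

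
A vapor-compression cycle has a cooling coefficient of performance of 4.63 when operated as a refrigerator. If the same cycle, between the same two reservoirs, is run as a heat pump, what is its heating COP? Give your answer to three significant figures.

The first law on one cycle gives Q_H = Q_C + W, so Q_H/W = Q_C/W + 1.
COP_HP = COP_R + 1 = 4.63 + 1 = 5.63.

5.63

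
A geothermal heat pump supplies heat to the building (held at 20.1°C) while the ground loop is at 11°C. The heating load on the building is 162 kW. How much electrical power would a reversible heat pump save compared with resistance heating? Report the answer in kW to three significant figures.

157 kW

In absolute terms T_C = 284.15 K and T_H = 293.25 K, so ΔT = 9.100 K.
COP_Carnot = T_H/ΔT = 293.25/9.100 = 32.23.
Resistance heating needs Ẇ_res = Q̇_H = 162.0 kW; the reversible heat pump needs only Ẇ_hp = Q̇_H/COP = 5.027 kW.
Saving = 162.0 − 5.027 = 157.0 kW.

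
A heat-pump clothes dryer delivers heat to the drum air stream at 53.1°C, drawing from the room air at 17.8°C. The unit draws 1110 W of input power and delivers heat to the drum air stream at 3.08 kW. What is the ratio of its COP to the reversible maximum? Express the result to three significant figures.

Converting, Q̇_H = 3.080 kW = 3080 W, so COP_actual = Q̇_H/Ẇ = 3080/1110 = 2.775.
In absolute terms T_C = 290.95 K and T_H = 326.25 K, so ΔT = 35.30 K.
COP_Carnot = T_H/ΔT = 326.25/35.30 = 9.242.
η_II = COP_actual/COP_Carnot = 2.775/9.242 = 0.3002.

0.300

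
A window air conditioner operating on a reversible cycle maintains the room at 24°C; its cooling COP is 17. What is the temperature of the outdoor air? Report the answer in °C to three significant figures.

41.5 °C

COP_R = T_C/(T_H − T_C) gives T_H − T_C = T_C/COP.
With T_C = 297.15 K, T_H = 297.15 × (1 + 1/17) = 314.63 K.
Converting, 314.63 K = 41.48°C.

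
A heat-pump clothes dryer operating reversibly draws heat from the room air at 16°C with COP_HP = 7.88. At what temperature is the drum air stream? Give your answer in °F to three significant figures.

136 °F

COP_HP = T_H/(T_H − T_C) rearranges to T_H = COP·T_C/(COP − 1).
With T_C = 289.15 K, T_H = 7.88 × 289.15/6.880 = 331.18 K.
Converting, 331.18 K = 136.45°F.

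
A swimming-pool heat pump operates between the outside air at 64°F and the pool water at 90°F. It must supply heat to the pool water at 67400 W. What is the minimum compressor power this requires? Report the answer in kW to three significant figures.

In absolute terms T_C = 290.93 K and T_H = 305.37 K, so ΔT = 14.44 K.
COP_Carnot = T_H/ΔT = 305.37/14.44 = 21.14.
Ẇ_min = Q̇/COP_Carnot = 67400/21.14 = 3188 W = 3.188 kW.

3.19 kW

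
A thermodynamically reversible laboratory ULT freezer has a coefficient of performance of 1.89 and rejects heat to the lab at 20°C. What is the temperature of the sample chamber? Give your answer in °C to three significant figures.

For a Carnot refrigerator COP_R = T_C/(T_H − T_C), so T_C = COP·T_H/(1 + COP).
With T_H = 293.15 K, T_C = 1.89 × 293.15/2.890 = 191.71 K.
Converting, 191.71 K = -81.44°C.

-81.4 °C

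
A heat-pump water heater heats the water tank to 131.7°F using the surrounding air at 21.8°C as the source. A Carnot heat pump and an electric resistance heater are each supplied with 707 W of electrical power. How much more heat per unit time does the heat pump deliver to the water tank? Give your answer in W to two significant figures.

6200 W

In absolute terms T_C = 294.95 K and T_H = 328.54 K, so ΔT = 33.59 K.
COP_Carnot = T_H/ΔT = 328.54/33.59 = 9.781.
The heat pump delivers Q̇_H = COP × Ẇ = 6915 W; the resistance heater delivers Ẇ = 707.0 W.
Extra = (COP − 1)·Ẇ = 6208 W.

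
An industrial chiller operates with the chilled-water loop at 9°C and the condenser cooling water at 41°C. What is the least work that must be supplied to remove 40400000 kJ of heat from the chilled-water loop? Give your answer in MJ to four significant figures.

In absolute terms T_C = 282.15 K and T_H = 314.15 K, so ΔT = 32.00 K.
The reversible limit is COP_R = T_C/ΔT = 8.817, so W_min = Q_C/COP = Q_C·ΔT/T_C.
W_min = 40400000 × 32.00/282.15 = 4582000 kJ = 4582 MJ.

4582 MJ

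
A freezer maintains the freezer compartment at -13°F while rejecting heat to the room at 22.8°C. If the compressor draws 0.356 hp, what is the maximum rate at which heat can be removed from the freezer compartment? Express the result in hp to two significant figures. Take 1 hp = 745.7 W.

1.8 hp

In absolute terms T_C = 248.15 K and T_H = 295.95 K, so ΔT = 47.80 K.
COP_Carnot = T_C/ΔT = 248.15/47.80 = 5.191.
Q̇_max = COP_Carnot × Ẇ = 5.191 × 0.3560 hp = 1.848 hp.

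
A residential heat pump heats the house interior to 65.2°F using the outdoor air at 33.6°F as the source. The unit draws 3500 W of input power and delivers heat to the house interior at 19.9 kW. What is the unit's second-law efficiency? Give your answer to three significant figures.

0.342

Converting, Q̇_H = 19.90 kW = 19900 W, so COP_actual = Q̇_H/Ẇ = 19900/3500 = 5.686.
In absolute terms T_C = 274.04 K and T_H = 291.59 K, so ΔT = 17.56 K.
COP_Carnot = T_H/ΔT = 291.59/17.56 = 16.61.
η_II = COP_actual/COP_Carnot = 5.686/16.61 = 0.3423.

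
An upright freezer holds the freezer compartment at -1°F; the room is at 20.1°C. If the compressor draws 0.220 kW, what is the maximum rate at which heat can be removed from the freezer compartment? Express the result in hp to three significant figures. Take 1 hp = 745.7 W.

In absolute terms T_C = 254.82 K and T_H = 293.25 K, so ΔT = 38.43 K.
COP_Carnot = T_C/ΔT = 254.82/38.43 = 6.630.
Q̇_max = COP_Carnot × Ẇ = 6.630 × 0.2200 kW = 1.459 kW = 1.956 hp.

1.96 hp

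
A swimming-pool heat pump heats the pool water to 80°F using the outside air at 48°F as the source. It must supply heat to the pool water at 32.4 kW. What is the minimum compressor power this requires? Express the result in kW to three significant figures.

1.92 kW

In absolute terms T_C = 282.04 K and T_H = 299.82 K, so ΔT = 17.78 K.
COP_Carnot = T_H/ΔT = 299.82/17.78 = 16.86.
Ẇ_min = Q̇/COP_Carnot = 32.40/16.86 = 1.921 kW.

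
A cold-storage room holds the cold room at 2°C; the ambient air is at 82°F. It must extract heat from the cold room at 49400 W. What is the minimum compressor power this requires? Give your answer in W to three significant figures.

In absolute terms T_C = 275.15 K and T_H = 300.93 K, so ΔT = 25.78 K.
COP_Carnot = T_C/ΔT = 275.15/25.78 = 10.67.
Ẇ_min = Q̇/COP_Carnot = 49400/10.67 = 4628 W.

4630 W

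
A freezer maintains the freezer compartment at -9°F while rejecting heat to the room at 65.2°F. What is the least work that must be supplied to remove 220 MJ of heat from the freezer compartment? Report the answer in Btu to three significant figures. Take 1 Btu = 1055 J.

In absolute terms T_C = 250.37 K and T_H = 291.59 K, so ΔT = 41.22 K.
The reversible limit is COP_R = T_C/ΔT = 6.074, so W_min = Q_C/COP = Q_C·ΔT/T_C.
W_min = 220.0 × 41.22/250.37 = 36.22 MJ = 34330 Btu.

34300 Btu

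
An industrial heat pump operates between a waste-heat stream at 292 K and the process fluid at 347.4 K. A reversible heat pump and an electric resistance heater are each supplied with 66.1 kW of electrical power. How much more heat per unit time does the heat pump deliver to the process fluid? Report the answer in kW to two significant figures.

The reservoir spacing is ΔT = 347.4 − 292 = 55.40 K.
COP_Carnot = T_H/ΔT = 347.40/55.40 = 6.271.
The heat pump delivers Q̇_H = COP × Ẇ = 414.5 kW; the resistance heater delivers Ẇ = 66.10 kW.
Extra = (COP − 1)·Ẇ = 348.4 kW.

350 kW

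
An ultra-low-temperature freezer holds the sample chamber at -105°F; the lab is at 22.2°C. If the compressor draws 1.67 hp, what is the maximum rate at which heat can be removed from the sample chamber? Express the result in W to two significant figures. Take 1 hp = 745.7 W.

2500 W

In absolute terms T_C = 197.04 K and T_H = 295.35 K, so ΔT = 98.31 K.
COP_Carnot = T_C/ΔT = 197.04/98.31 = 2.004.
Q̇_max = COP_Carnot × Ẇ = 2.004 × 1.670 hp = 3.347 hp = 2496 W.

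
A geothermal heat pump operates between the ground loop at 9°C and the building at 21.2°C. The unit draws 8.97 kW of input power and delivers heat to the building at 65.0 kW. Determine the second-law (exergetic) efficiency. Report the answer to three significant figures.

COP_actual = Q̇_H/Ẇ = 65.00/8.970 = 7.246.
In absolute terms T_C = 282.15 K and T_H = 294.35 K, so ΔT = 12.20 K.
COP_Carnot = T_H/ΔT = 294.35/12.20 = 24.13.
η_II = COP_actual/COP_Carnot = 7.246/24.13 = 0.3003.

0.300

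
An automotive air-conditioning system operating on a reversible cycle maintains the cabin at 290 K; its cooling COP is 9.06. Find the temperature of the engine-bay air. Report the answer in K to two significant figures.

320 K

COP_R = T_C/(T_H − T_C) gives T_H − T_C = T_C/COP.
With T_C = 290.00 K, T_H = 290.00 × (1 + 1/9.06) = 322.01 K.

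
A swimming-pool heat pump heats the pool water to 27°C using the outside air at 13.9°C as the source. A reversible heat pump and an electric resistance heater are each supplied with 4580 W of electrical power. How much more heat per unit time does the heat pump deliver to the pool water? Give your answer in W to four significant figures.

In absolute terms T_C = 287.05 K and T_H = 300.15 K, so ΔT = 13.10 K.
COP_Carnot = T_H/ΔT = 300.15/13.10 = 22.91.
The heat pump delivers Q̇_H = COP × Ẇ = 104900 W; the resistance heater delivers Ẇ = 4580 W.
Extra = (COP − 1)·Ẇ = 100400 W.

100400 W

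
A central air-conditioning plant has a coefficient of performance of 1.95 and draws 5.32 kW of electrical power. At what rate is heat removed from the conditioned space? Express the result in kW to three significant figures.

10.4 kW

Q̇_C = COP × Ẇ = 1.95 × 5.320 = 10.37 kW.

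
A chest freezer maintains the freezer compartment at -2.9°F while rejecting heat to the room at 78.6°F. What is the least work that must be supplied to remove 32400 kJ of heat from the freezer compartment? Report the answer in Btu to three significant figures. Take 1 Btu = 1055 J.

5480 Btu

In absolute terms T_C = 253.76 K and T_H = 299.04 K, so ΔT = 45.28 K.
The reversible limit is COP_R = T_C/ΔT = 5.605, so W_min = Q_C/COP = Q_C·ΔT/T_C.
W_min = 32400 × 45.28/253.76 = 5781 kJ = 5480 Btu.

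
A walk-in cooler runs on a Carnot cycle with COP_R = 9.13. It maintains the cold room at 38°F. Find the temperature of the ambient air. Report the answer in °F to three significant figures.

92.5 °F

COP_R = T_C/(T_H − T_C) gives T_H − T_C = T_C/COP.
With T_C = 276.48 K, T_H = 276.48 × (1 + 1/9.13) = 306.77 K.
Converting, 306.77 K = 92.51°F.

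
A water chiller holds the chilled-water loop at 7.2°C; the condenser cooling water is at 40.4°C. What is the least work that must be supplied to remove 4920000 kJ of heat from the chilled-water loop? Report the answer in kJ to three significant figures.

583000 kJ

In absolute terms T_C = 280.35 K and T_H = 313.55 K, so ΔT = 33.20 K.
The reversible limit is COP_R = T_C/ΔT = 8.444, so W_min = Q_C/COP = Q_C·ΔT/T_C.
W_min = 4920000 × 33.20/280.35 = 582600 kJ.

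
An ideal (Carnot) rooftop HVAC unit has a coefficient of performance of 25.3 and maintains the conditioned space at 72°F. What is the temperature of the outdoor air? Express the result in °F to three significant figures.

93.0 °F

COP_R = T_C/(T_H − T_C) gives T_H − T_C = T_C/COP.
With T_C = 295.37 K, T_H = 295.37 × (1 + 1/25.3) = 307.05 K.
Converting, 307.05 K = 93.01°F.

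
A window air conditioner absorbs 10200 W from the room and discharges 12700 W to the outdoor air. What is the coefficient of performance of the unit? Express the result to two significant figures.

The first law gives Q̇_H = Q̇_C + Ẇ, so the three rates are Q̇_C = 10200, Q̇_H = 12700, Ẇ = 2500 W.
COP_R = Q̇_C/Ẇ = 10200/2500 = 4.080.

4.1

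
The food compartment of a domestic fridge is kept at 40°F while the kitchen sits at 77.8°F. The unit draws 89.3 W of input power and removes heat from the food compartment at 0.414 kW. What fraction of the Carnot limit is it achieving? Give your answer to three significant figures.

0.351

Converting, Q̇_C = 0.4140 kW = 414.0 W, so COP_actual = Q̇_C/Ẇ = 414.0/89.30 = 4.636.
In absolute terms T_C = 277.59 K and T_H = 298.59 K, so ΔT = 21.00 K.
COP_Carnot = T_C/ΔT = 277.59/21.00 = 13.22.
η_II = COP_actual/COP_Carnot = 4.636/13.22 = 0.3507.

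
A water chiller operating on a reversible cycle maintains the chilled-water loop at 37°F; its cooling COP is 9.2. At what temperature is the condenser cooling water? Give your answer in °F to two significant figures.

COP_R = T_C/(T_H − T_C) gives T_H − T_C = T_C/COP.
With T_C = 275.93 K, T_H = 275.93 × (1 + 1/9.2) = 305.92 K.
Converting, 305.92 K = 90.99°F.

91 °F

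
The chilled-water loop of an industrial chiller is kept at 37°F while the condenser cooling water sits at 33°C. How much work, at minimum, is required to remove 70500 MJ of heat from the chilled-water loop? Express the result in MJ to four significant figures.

In absolute terms T_C = 275.93 K and T_H = 306.15 K, so ΔT = 30.22 K.
The reversible limit is COP_R = T_C/ΔT = 9.130, so W_min = Q_C/COP = Q_C·ΔT/T_C.
W_min = 70500 × 30.22/275.93 = 7722 MJ.

7722 MJ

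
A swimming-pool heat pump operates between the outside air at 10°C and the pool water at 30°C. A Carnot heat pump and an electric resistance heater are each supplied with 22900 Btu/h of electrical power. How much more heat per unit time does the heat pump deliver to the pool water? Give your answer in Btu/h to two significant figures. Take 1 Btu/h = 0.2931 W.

320000 Btu/h

In absolute terms T_C = 283.15 K and T_H = 303.15 K, so ΔT = 20.00 K.
COP_Carnot = T_H/ΔT = 303.15/20.00 = 15.16.
The heat pump delivers Q̇_H = COP × Ẇ = 347100 Btu/h; the resistance heater delivers Ẇ = 22900 Btu/h.
Extra = (COP − 1)·Ẇ = 324200 Btu/h.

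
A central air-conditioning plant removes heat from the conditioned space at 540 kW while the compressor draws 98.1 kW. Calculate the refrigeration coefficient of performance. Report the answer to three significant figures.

The first law gives Q̇_H = Q̇_C + Ẇ, so the three rates are Q̇_C = 540.0, Q̇_H = 638.1, Ẇ = 98.10 kW.
COP_R = Q̇_C/Ẇ = 540.0/98.10 = 5.505.

5.50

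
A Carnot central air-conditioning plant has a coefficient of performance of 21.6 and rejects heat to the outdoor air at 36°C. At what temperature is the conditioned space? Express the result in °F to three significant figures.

72.2 °F

For a Carnot refrigerator COP_R = T_C/(T_H − T_C), so T_C = COP·T_H/(1 + COP).
With T_H = 309.15 K, T_C = 21.6 × 309.15/22.60 = 295.47 K.
Converting, 295.47 K = 72.18°F.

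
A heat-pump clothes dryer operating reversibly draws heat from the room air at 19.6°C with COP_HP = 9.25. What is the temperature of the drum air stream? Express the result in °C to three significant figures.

55.1 °C

COP_HP = T_H/(T_H − T_C) rearranges to T_H = COP·T_C/(COP − 1).
With T_C = 292.75 K, T_H = 9.25 × 292.75/8.250 = 328.23 K.
Converting, 328.23 K = 55.08°C.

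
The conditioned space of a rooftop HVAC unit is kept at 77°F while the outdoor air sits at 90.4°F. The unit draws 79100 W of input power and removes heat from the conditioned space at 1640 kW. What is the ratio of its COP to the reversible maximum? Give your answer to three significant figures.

0.518

Converting, Q̇_C = 1640 kW = 1640000 W, so COP_actual = Q̇_C/Ẇ = 1640000/79100 = 20.73.
In absolute terms T_C = 298.15 K and T_H = 305.59 K, so ΔT = 7.444 K.
COP_Carnot = T_C/ΔT = 298.15/7.444 = 40.05.
η_II = COP_actual/COP_Carnot = 20.73/40.05 = 0.5177.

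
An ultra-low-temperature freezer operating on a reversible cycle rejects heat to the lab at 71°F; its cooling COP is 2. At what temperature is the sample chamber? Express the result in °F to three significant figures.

For a Carnot refrigerator COP_R = T_C/(T_H − T_C), so T_C = COP·T_H/(1 + COP).
With T_H = 294.82 K, T_C = 2 × 294.82/3.000 = 196.54 K.
Converting, 196.54 K = -105.89°F.

-106 °F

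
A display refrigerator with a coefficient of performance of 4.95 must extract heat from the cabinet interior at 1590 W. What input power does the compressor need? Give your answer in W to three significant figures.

Ẇ = Q̇_C/COP = 1590/4.95 = 321.2 W.

321 W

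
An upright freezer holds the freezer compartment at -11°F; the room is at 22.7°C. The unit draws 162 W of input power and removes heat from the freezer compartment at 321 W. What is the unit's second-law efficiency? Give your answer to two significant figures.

0.37

COP_actual = Q̇_C/Ẇ = 321.0/162.0 = 1.981.
In absolute terms T_C = 249.26 K and T_H = 295.85 K, so ΔT = 46.59 K.
COP_Carnot = T_C/ΔT = 249.26/46.59 = 5.350.
η_II = COP_actual/COP_Carnot = 1.981/5.350 = 0.3704.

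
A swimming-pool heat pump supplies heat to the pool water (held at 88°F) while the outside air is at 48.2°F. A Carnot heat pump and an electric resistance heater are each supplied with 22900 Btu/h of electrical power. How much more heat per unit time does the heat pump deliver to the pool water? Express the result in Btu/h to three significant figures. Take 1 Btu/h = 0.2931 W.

In absolute terms T_C = 282.15 K and T_H = 304.26 K, so ΔT = 22.11 K.
COP_Carnot = T_H/ΔT = 304.26/22.11 = 13.76.
The heat pump delivers Q̇_H = COP × Ẇ = 315100 Btu/h; the resistance heater delivers Ẇ = 22900 Btu/h.
Extra = (COP − 1)·Ẇ = 292200 Btu/h.

292000 Btu/h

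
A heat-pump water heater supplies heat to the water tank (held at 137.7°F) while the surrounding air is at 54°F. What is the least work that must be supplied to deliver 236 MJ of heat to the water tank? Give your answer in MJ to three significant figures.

33.1 MJ

In absolute terms T_C = 285.37 K and T_H = 331.87 K, so ΔT = 46.50 K.
The reversible limit is COP_HP = T_H/ΔT = 7.137, so W_min = Q_H/COP = Q_H·ΔT/T_H.
W_min = 236.0 × 46.50/331.87 = 33.07 MJ.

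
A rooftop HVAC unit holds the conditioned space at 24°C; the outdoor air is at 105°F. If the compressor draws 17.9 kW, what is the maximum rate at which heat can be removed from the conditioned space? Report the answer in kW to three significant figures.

In absolute terms T_C = 297.15 K and T_H = 313.71 K, so ΔT = 16.56 K.
COP_Carnot = T_C/ΔT = 297.15/16.56 = 17.95.
Q̇_max = COP_Carnot × Ẇ = 17.95 × 17.90 kW = 321.3 kW.

321 kW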